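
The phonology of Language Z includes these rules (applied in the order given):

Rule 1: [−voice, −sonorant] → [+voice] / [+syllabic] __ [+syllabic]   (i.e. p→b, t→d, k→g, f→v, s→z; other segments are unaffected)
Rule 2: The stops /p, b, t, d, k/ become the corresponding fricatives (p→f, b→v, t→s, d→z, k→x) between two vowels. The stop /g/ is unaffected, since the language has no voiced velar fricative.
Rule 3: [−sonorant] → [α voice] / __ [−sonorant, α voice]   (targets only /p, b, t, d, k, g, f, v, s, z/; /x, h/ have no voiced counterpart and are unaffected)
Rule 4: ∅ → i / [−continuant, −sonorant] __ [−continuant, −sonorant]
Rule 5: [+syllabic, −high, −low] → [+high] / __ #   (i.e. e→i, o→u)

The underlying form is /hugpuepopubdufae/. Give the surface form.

hukipuevovubiduvai

Rule 1 (intervocalic voicing): /p/ is a voiceless obstruent between vowels /e/ and /o/, so it voices to [b]. /p/ is a voiceless obstruent between vowels /o/ and /u/, so it voices to [b]. /f/ is a voiceless obstruent between vowels /u/ and /a/, so it voices to [v]. /hugpuepopubdufae/ → hugpuebobubduvae.
Rule 2 (intervocalic spirantization): /b/ is a stop between vowels /e/ and /o/, so it spirantizes to the fricative [v]. /b/ is a stop between vowels /o/ and /u/, so it spirantizes to the fricative [v]. /hugpuebobubduvae/ → hugpuevovubduvae.
Rule 3 (regressive voicing assimilation): /g/ precedes the voiceless obstruent /p/, so it devoices to [k] by assimilation. /hugpuevovubduvae/ → hukpuevovubduvae.
Rule 4 (stop-cluster i-epenthesis): /k/ and /p/ form a stop–stop cluster, so [i] is inserted between them. /b/ and /d/ form a stop–stop cluster, so [i] is inserted between them. /hukpuevovubduvae/ → hukipuevovubiduvae.
Rule 5 (final vowel raising): /e/ is a mid vowel in word-final position, so it raises to [i]. /hukipuevovubiduvae/ → hukipuevovubiduvai.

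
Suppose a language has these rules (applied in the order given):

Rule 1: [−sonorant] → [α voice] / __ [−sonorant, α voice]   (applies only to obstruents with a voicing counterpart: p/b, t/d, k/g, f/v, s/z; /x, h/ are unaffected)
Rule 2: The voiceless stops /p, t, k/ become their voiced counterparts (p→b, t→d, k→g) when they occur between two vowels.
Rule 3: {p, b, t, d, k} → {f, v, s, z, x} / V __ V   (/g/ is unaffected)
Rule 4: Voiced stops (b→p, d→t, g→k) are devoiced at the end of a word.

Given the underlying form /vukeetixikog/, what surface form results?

Rule 1 (regressive voicing assimilation): no segment meets the environment; /vukeetixikog/ is unchanged.
Rule 2 (intervocalic voicing): /k/ is a voiceless stop between vowels /u/ and /e/, so it voices to [g]. /t/ is a voiceless stop between vowels /e/ and /i/, so it voices to [d]. /k/ is a voiceless stop between vowels /i/ and /o/, so it voices to [g]. /vukeetixikog/ → vugeedixigog.
Rule 3 (intervocalic spirantization): /d/ is a stop between vowels /e/ and /i/, so it spirantizes to the fricative [z]. /vugeedixigog/ → vugeezixigog.
Rule 4 (final devoicing): /g/ is a voiced stop in word-final position, so it devoices to [k]. /vugeezixigog/ → vugeezixigok.

vugeezixigok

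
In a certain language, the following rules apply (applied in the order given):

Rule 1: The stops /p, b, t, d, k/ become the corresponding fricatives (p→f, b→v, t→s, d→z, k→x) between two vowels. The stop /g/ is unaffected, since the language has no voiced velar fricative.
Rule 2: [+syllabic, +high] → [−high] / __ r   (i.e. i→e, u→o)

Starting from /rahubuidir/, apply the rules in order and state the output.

rahuvuizer

Rule 1 (intervocalic spirantization): /b/ is a stop between vowels /u/ and /u/, so it spirantizes to the fricative [v]. /d/ is a stop between vowels /i/ and /i/, so it spirantizes to the fricative [z]. /rahubuidir/ → rahuvuizir.
Rule 2 (pre-rhotic lowering): /i/ is a high vowel immediately before /r/, so it lowers to [e]. /rahuvuizir/ → rahuvuizer.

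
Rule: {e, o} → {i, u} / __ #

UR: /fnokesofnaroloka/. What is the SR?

No segment of /fnokesofnaroloka/ meets the structural description of the rule, so the form surfaces unchanged.

fnokesofnaroloka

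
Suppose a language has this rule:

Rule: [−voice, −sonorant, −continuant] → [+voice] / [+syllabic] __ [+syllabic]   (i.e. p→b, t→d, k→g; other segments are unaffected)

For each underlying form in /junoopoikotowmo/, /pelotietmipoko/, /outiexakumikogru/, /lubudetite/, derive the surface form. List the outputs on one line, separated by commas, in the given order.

junooboigodowmo, pelodietmibogo, oudiexagumigogru, lubudedide

/junoopoikotowmo/: /p/ is a voiceless stop between vowels /o/ and /o/, so it voices to [b]. /k/ is a voiceless stop between vowels /i/ and /o/, so it voices to [g]. /t/ is a voiceless stop between vowels /o/ and /o/, so it voices to [d]. → [junooboigodowmo].
/pelotietmipoko/: /t/ is a voiceless stop between vowels /o/ and /i/, so it voices to [d]. /p/ is a voiceless stop between vowels /i/ and /o/, so it voices to [b]. /k/ is a voiceless stop between vowels /o/ and /o/, so it voices to [g]. → [pelodietmibogo].
/outiexakumikogru/: /t/ is a voiceless stop between vowels /u/ and /i/, so it voices to [d]. /k/ is a voiceless stop between vowels /a/ and /u/, so it voices to [g]. /k/ is a voiceless stop between vowels /i/ and /o/, so it voices to [g]. → [oudiexagumigogru].
/lubudetite/: /t/ is a voiceless stop between vowels /e/ and /i/, so it voices to [d]. /t/ is a voiceless stop between vowels /i/ and /e/, so it voices to [d]. → [lubudedide].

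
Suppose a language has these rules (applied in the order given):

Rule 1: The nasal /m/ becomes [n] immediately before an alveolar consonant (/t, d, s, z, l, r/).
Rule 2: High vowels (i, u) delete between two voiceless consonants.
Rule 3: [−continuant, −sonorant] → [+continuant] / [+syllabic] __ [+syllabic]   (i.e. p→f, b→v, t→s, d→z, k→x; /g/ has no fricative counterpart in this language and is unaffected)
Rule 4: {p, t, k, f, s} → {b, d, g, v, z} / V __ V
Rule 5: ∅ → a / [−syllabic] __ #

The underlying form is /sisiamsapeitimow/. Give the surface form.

Rule 1 (nasal place assimilation): /m/ precedes the alveolar consonant /s/, so it assimilates in place to [n]. /sisiamsapeitimow/ → sisiansapeitimow.
Rule 2 (high vowel syncope): /i/ is a high vowel flanked by voiceless consonants /s/ and /s/, so it deletes. /sisiansapeitimow/ → ssiansapeitimow.
Rule 3 (intervocalic spirantization): /p/ is a stop between vowels /a/ and /e/, so it spirantizes to the fricative [f]. /t/ is a stop between vowels /i/ and /i/, so it spirantizes to the fricative [s]. /ssiansapeitimow/ → ssiansafeisimow.
Rule 4 (intervocalic voicing): /f/ is a voiceless obstruent between vowels /a/ and /e/, so it voices to [v]. /s/ is a voiceless obstruent between vowels /i/ and /i/, so it voices to [z]. /ssiansafeisimow/ → ssiansaveizimow.
Rule 5 (final a-epenthesis): the form ends in the consonant /w/, so [a] is inserted word-finally. /ssiansaveizimow/ → ssiansaveizimowa.

ssiansaveizimowa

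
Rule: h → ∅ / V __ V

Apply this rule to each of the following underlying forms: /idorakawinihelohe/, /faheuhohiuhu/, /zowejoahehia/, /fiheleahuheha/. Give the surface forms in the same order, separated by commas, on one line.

/idorakawinihelohe/: /h/ occurs between vowels /i/ and /e/, so it deletes. /h/ occurs between vowels /o/ and /e/, so it deletes. → [idorakawinieloe].
/faheuhohiuhu/: /h/ occurs between vowels /a/ and /e/, so it deletes. /h/ occurs between vowels /u/ and /o/, so it deletes. /h/ occurs between vowels /o/ and /i/, so it deletes. /h/ occurs between vowels /u/ and /u/, so it deletes. → [faeuoiuu].
/zowejoahehia/: /h/ occurs between vowels /a/ and /e/, so it deletes. /h/ occurs between vowels /e/ and /i/, so it deletes. → [zowejoaeia].
/fiheleahuheha/: /h/ occurs between vowels /i/ and /e/, so it deletes. /h/ occurs between vowels /a/ and /u/, so it deletes. /h/ occurs between vowels /u/ and /e/, so it deletes. /h/ occurs between vowels /e/ and /a/, so it deletes. → [fieleauea].

idorakawinieloe, faeuoiuu, zowejoaeia, fieleauea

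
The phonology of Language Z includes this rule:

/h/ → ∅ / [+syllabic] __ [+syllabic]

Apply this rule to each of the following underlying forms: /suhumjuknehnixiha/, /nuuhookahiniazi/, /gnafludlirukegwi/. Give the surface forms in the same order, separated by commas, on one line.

/suhumjuknehnixiha/: /h/ occurs between vowels /u/ and /u/, so it deletes. /h/ occurs between vowels /i/ and /a/, so it deletes. → [suumjuknehnixia].
/nuuhookahiniazi/: /h/ occurs between vowels /u/ and /o/, so it deletes. /h/ occurs between vowels /a/ and /i/, so it deletes. → [nuuookainiazi].
/gnafludlirukegwi/: the rule's environment is not met; surfaces unchanged as [gnafludlirukegwi].

suumjuknehnixia, nuuookainiazi, gnafludlirukegwi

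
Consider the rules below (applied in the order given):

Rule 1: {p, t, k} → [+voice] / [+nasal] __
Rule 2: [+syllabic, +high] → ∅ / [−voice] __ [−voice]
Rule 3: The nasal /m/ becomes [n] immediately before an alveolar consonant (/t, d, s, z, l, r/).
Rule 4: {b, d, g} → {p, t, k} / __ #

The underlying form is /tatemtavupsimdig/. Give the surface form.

Rule 1 (post-nasal voicing): /t/ is a voiceless stop immediately after the nasal /m/, so it voices to [d]. /tatemtavupsimdig/ → tatemdavupsimdig.
Rule 2 (high vowel syncope): no segment meets the environment; /tatemdavupsimdig/ is unchanged.
Rule 3 (nasal place assimilation): /m/ precedes the alveolar consonant /d/, so it assimilates in place to [n]. /m/ precedes the alveolar consonant /d/, so it assimilates in place to [n]. /tatemdavupsimdig/ → tatendavupsindig.
Rule 4 (final devoicing): /g/ is a voiced stop in word-final position, so it devoices to [k]. /tatendavupsindig/ → tatendavupsindik.

tatendavupsindik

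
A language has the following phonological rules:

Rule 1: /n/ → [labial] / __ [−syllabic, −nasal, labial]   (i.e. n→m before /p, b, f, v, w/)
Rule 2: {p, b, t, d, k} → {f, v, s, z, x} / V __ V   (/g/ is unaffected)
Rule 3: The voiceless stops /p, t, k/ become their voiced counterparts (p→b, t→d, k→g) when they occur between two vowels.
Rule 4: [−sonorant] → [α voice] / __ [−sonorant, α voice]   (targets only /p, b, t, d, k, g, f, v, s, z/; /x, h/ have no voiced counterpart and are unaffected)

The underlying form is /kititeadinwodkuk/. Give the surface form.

Rule 1 (nasal place assimilation): /n/ precedes the labial consonant /w/, so it assimilates in place to [m]. /kititeadinwodkuk/ → kititeadimwodkuk.
Rule 2 (intervocalic spirantization): /t/ is a stop between vowels /i/ and /i/, so it spirantizes to the fricative [s]. /t/ is a stop between vowels /i/ and /e/, so it spirantizes to the fricative [s]. /d/ is a stop between vowels /a/ and /i/, so it spirantizes to the fricative [z]. /kititeadimwodkuk/ → kisiseazimwodkuk.
Rule 3 (intervocalic voicing): no segment meets the environment; /kisiseazimwodkuk/ is unchanged.
Rule 4 (regressive voicing assimilation): /d/ precedes the voiceless obstruent /k/, so it devoices to [t] by assimilation. /kisiseazimwodkuk/ → kisiseazimwotkuk.

kisiseazimwotkuk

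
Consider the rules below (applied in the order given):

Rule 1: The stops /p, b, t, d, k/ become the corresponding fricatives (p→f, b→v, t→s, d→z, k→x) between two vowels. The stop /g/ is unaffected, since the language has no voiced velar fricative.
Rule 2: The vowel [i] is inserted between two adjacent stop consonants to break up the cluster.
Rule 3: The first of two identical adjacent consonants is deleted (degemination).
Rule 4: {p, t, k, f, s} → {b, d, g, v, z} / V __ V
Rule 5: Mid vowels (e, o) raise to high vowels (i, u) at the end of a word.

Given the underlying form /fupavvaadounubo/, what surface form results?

fuvavaazounuvu

Rule 1 (intervocalic spirantization): /p/ is a stop between vowels /u/ and /a/, so it spirantizes to the fricative [f]. /d/ is a stop between vowels /a/ and /o/, so it spirantizes to the fricative [z]. /b/ is a stop between vowels /u/ and /o/, so it spirantizes to the fricative [v]. /fupavvaadounubo/ → fufavvaazounuvo.
Rule 2 (stop-cluster i-epenthesis): no segment meets the environment; /fufavvaazounuvo/ is unchanged.
Rule 3 (degemination): /vv/ is a geminate; the first /v/ deletes. /fufavvaazounuvo/ → fufavaazounuvo.
Rule 4 (intervocalic voicing): /f/ is a voiceless obstruent between vowels /u/ and /a/, so it voices to [v]. /fufavaazounuvo/ → fuvavaazounuvo.
Rule 5 (final vowel raising): /o/ is a mid vowel in word-final position, so it raises to [u]. /fuvavaazounuvo/ → fuvavaazounuvu.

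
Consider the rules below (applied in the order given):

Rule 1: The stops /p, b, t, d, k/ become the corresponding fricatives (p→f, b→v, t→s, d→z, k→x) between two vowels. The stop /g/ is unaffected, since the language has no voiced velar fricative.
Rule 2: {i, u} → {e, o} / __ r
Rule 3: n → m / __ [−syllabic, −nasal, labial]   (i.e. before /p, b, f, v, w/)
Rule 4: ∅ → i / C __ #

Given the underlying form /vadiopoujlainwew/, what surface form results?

Rule 1 (intervocalic spirantization): /d/ is a stop between vowels /a/ and /i/, so it spirantizes to the fricative [z]. /p/ is a stop between vowels /o/ and /o/, so it spirantizes to the fricative [f]. /vadiopoujlainwew/ → vaziofoujlainwew.
Rule 2 (pre-rhotic lowering): no segment meets the environment; /vaziofoujlainwew/ is unchanged.
Rule 3 (nasal place assimilation): /n/ precedes the labial consonant /w/, so it assimilates in place to [m]. /vaziofoujlainwew/ → vaziofoujlaimwew.
Rule 4 (final i-epenthesis): the form ends in the consonant /w/, so [i] is inserted word-finally. /vaziofoujlaimwew/ → vaziofoujlaimwewi.

vaziofoujlaimwewi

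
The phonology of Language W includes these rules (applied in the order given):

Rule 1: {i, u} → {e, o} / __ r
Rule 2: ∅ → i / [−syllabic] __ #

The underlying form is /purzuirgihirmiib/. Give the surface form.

porzuergihermiibi

Rule 1 (pre-rhotic lowering): /u/ is a high vowel immediately before /r/, so it lowers to [o]. /i/ is a high vowel immediately before /r/, so it lowers to [e]. /i/ is a high vowel immediately before /r/, so it lowers to [e]. /purzuirgihirmiib/ → porzuergihermiib.
Rule 2 (final i-epenthesis): the form ends in the consonant /b/, so [i] is inserted word-finally. /porzuergihermiib/ → porzuergihermiibi.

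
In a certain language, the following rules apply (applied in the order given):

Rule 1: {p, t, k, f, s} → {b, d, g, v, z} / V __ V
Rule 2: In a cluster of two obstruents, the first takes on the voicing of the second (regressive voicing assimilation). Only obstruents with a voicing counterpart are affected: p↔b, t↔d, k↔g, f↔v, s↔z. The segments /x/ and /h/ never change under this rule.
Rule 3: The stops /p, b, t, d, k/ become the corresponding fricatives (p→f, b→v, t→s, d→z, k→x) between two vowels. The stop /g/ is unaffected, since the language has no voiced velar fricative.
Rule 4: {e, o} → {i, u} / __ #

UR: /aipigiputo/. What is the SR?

Rule 1 (intervocalic voicing): /p/ is a voiceless obstruent between vowels /i/ and /i/, so it voices to [b]. /p/ is a voiceless obstruent between vowels /i/ and /u/, so it voices to [b]. /t/ is a voiceless obstruent between vowels /u/ and /o/, so it voices to [d]. /aipigiputo/ → aibigibudo.
Rule 2 (regressive voicing assimilation): no segment meets the environment; /aibigibudo/ is unchanged.
Rule 3 (intervocalic spirantization): /b/ is a stop between vowels /i/ and /i/, so it spirantizes to the fricative [v]. /b/ is a stop between vowels /i/ and /u/, so it spirantizes to the fricative [v]. /d/ is a stop between vowels /u/ and /o/, so it spirantizes to the fricative [z]. /aibigibudo/ → aivigivuzo.
Rule 4 (final vowel raising): /o/ is a mid vowel in word-final position, so it raises to [u]. /aivigivuzo/ → aivigivuzu.

aivigivuzu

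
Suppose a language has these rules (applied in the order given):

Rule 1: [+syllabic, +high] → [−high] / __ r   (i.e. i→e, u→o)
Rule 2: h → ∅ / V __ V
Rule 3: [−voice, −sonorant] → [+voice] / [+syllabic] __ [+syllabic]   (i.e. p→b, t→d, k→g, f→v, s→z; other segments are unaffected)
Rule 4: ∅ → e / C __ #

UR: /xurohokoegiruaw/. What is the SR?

Rule 1 (pre-rhotic lowering): /u/ is a high vowel immediately before /r/, so it lowers to [o]. /i/ is a high vowel immediately before /r/, so it lowers to [e]. /xurohokoegiruaw/ → xorohokoegeruaw.
Rule 2 (intervocalic h-deletion): /h/ occurs between vowels /o/ and /o/, so it deletes. /xorohokoegeruaw/ → xorookoegeruaw.
Rule 3 (intervocalic voicing): /k/ is a voiceless obstruent between vowels /o/ and /o/, so it voices to [g]. /xorookoegeruaw/ → xoroogoegeruaw.
Rule 4 (final e-epenthesis): the form ends in the consonant /w/, so [e] is inserted word-finally. /xoroogoegeruaw/ → xoroogoegeruawe.

xoroogoegeruawe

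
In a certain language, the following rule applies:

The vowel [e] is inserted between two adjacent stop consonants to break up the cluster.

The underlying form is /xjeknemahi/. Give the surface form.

No segment of /xjeknemahi/ meets the structural description of the rule, so the form surfaces unchanged.

xjeknemahi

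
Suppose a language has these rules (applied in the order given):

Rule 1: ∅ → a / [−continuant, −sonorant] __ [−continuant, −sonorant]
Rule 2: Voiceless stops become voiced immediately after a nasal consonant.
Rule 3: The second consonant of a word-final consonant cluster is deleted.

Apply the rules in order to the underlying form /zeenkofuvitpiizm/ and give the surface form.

Rule 1 (stop-cluster a-epenthesis): /t/ and /p/ form a stop–stop cluster, so [a] is inserted between them. /zeenkofuvitpiizm/ → zeenkofuvitapiizm.
Rule 2 (post-nasal voicing): /k/ is a voiceless stop immediately after the nasal /n/, so it voices to [g]. /zeenkofuvitapiizm/ → zeengofuvitapiizm.
Rule 3 (final cluster simplification): /m/ is the second consonant of a word-final cluster /zm/, so it deletes. /zeengofuvitapiizm/ → zeengofuvitapiiz.

zeengofuvitapiiz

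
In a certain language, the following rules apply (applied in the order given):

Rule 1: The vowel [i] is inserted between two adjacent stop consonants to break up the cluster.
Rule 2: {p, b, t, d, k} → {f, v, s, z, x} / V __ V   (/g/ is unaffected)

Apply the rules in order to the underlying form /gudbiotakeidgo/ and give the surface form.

guziviosaxeizigo

Rule 1 (stop-cluster i-epenthesis): /d/ and /b/ form a stop–stop cluster, so [i] is inserted between them. /d/ and /g/ form a stop–stop cluster, so [i] is inserted between them. /gudbiotakeidgo/ → gudibiotakeidigo.
Rule 2 (intervocalic spirantization): /d/ is a stop between vowels /u/ and /i/, so it spirantizes to the fricative [z]. /b/ is a stop between vowels /i/ and /i/, so it spirantizes to the fricative [v]. /t/ is a stop between vowels /o/ and /a/, so it spirantizes to the fricative [s]. /k/ is a stop between vowels /a/ and /e/, so it spirantizes to the fricative [x]. /d/ is a stop between vowels /i/ and /i/, so it spirantizes to the fricative [z]. /gudibiotakeidigo/ → guziviosaxeizigo.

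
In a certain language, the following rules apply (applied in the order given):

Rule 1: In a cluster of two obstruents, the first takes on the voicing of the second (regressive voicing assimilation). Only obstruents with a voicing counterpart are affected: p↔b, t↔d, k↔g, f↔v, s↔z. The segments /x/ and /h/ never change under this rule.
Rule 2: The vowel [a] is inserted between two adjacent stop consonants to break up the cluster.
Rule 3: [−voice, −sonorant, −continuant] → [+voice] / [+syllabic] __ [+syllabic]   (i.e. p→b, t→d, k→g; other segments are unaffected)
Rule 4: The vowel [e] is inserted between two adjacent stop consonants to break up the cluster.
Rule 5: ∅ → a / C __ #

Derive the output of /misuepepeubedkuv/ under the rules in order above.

misuebebeubedaguva

Rule 1 (regressive voicing assimilation): /d/ precedes the voiceless obstruent /k/, so it devoices to [t] by assimilation. /misuepepeubedkuv/ → misuepepeubetkuv.
Rule 2 (stop-cluster a-epenthesis): /t/ and /k/ form a stop–stop cluster, so [a] is inserted between them. /misuepepeubetkuv/ → misuepepeubetakuv.
Rule 3 (intervocalic voicing): /p/ is a voiceless stop between vowels /e/ and /e/, so it voices to [b]. /p/ is a voiceless stop between vowels /e/ and /e/, so it voices to [b]. /t/ is a voiceless stop between vowels /e/ and /a/, so it voices to [d]. /k/ is a voiceless stop between vowels /a/ and /u/, so it voices to [g]. /misuepepeubetakuv/ → misuebebeubedaguv.
Rule 4 (stop-cluster e-epenthesis): no segment meets the environment; /misuebebeubedaguv/ is unchanged.
Rule 5 (final a-epenthesis): the form ends in the consonant /v/, so [a] is inserted word-finally. /misuebebeubedaguv/ → misuebebeubedaguva.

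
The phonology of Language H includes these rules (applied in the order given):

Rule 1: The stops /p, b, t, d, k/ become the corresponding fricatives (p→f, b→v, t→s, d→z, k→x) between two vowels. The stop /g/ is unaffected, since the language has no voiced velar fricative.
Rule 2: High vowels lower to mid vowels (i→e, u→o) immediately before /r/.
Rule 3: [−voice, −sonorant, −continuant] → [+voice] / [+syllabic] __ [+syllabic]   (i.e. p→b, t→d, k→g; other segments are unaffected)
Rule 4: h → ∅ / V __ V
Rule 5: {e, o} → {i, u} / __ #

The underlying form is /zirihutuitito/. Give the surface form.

Rule 1 (intervocalic spirantization): /t/ is a stop between vowels /u/ and /u/, so it spirantizes to the fricative [s]. /t/ is a stop between vowels /i/ and /i/, so it spirantizes to the fricative [s]. /t/ is a stop between vowels /i/ and /o/, so it spirantizes to the fricative [s]. /zirihutuitito/ → zirihusuisiso.
Rule 2 (pre-rhotic lowering): /i/ is a high vowel immediately before /r/, so it lowers to [e]. /zirihusuisiso/ → zerihusuisiso.
Rule 3 (intervocalic voicing): no segment meets the environment; /zerihusuisiso/ is unchanged.
Rule 4 (intervocalic h-deletion): /h/ occurs between vowels /i/ and /u/, so it deletes. /zerihusuisiso/ → zeriusuisiso.
Rule 5 (final vowel raising): /o/ is a mid vowel in word-final position, so it raises to [u]. /zeriusuisiso/ → zeriusuisisu.

zeriusuisisu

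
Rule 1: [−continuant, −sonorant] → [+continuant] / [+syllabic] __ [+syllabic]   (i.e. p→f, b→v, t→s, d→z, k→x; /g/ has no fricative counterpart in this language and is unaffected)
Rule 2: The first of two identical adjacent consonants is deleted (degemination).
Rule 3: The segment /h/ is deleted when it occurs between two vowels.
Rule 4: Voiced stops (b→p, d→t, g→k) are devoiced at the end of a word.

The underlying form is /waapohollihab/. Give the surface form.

Rule 1 (intervocalic spirantization): /p/ is a stop between vowels /a/ and /o/, so it spirantizes to the fricative [f]. /waapohollihab/ → waafohollihab.
Rule 2 (degemination): /ll/ is a geminate; the first /l/ deletes. /waafohollihab/ → waafoholihab.
Rule 3 (intervocalic h-deletion): /h/ occurs between vowels /o/ and /o/, so it deletes. /h/ occurs between vowels /i/ and /a/, so it deletes. /waafoholihab/ → waafooliab.
Rule 4 (final devoicing): /b/ is a voiced stop in word-final position, so it devoices to [p]. /waafooliab/ → waafooliap.

waafooliap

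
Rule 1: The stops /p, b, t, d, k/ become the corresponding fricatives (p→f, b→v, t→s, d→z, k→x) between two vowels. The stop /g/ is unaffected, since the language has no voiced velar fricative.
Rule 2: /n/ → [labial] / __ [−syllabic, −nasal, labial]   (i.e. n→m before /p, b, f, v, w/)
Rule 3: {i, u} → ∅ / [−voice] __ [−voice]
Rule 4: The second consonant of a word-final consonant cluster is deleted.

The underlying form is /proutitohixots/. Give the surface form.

Rule 1 (intervocalic spirantization): /t/ is a stop between vowels /u/ and /i/, so it spirantizes to the fricative [s]. /t/ is a stop between vowels /i/ and /o/, so it spirantizes to the fricative [s]. /proutitohixots/ → prousisohixots.
Rule 2 (nasal place assimilation): no segment meets the environment; /prousisohixots/ is unchanged.
Rule 3 (high vowel syncope): /i/ is a high vowel flanked by voiceless consonants /s/ and /s/, so it deletes. /i/ is a high vowel flanked by voiceless consonants /h/ and /x/, so it deletes. /prousisohixots/ → proussohxots.
Rule 4 (final cluster simplification): /s/ is the second consonant of a word-final cluster /ts/, so it deletes. /proussohxots/ → proussohxot.

proussohxot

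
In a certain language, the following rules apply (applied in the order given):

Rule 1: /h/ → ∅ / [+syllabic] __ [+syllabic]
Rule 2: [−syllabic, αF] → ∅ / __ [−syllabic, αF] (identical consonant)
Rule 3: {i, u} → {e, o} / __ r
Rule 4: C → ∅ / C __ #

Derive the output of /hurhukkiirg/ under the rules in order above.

horhukier

Rule 1 (intervocalic h-deletion): no segment meets the environment; /hurhukkiirg/ is unchanged.
Rule 2 (degemination): /kk/ is a geminate; the first /k/ deletes. /hurhukkiirg/ → hurhukiirg.
Rule 3 (pre-rhotic lowering): /u/ is a high vowel immediately before /r/, so it lowers to [o]. /i/ is a high vowel immediately before /r/, so it lowers to [e]. /hurhukiirg/ → horhukierg.
Rule 4 (final cluster simplification): /g/ is the second consonant of a word-final cluster /rg/, so it deletes. /horhukierg/ → horhukier.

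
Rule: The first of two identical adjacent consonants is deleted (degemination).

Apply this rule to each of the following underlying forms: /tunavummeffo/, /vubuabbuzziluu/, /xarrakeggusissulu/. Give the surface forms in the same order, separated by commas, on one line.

/tunavummeffo/: /mm/ is a geminate; the first /m/ deletes. /ff/ is a geminate; the first /f/ deletes. → [tunavumefo].
/vubuabbuzziluu/: /bb/ is a geminate; the first /b/ deletes. /zz/ is a geminate; the first /z/ deletes. → [vubuabuziluu].
/xarrakeggusissulu/: /rr/ is a geminate; the first /r/ deletes. /gg/ is a geminate; the first /g/ deletes. /ss/ is a geminate; the first /s/ deletes. → [xarakegusisulu].

tunavumefo, vubuabuziluu, xarakegusisulu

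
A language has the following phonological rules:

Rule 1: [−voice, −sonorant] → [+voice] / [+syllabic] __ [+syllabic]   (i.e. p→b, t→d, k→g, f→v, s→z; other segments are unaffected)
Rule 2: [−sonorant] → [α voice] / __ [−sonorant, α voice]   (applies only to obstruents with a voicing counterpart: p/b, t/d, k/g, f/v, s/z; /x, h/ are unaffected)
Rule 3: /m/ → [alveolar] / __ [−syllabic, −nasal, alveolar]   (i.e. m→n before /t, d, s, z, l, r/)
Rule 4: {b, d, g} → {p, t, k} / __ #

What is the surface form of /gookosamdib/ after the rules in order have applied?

googozandip

Rule 1 (intervocalic voicing): /k/ is a voiceless obstruent between vowels /o/ and /o/, so it voices to [g]. /s/ is a voiceless obstruent between vowels /o/ and /a/, so it voices to [z]. /gookosamdib/ → googozamdib.
Rule 2 (regressive voicing assimilation): no segment meets the environment; /googozamdib/ is unchanged.
Rule 3 (nasal place assimilation): /m/ precedes the alveolar consonant /d/, so it assimilates in place to [n]. /googozamdib/ → googozandib.
Rule 4 (final devoicing): /b/ is a voiced stop in word-final position, so it devoices to [p]. /googozandib/ → googozandip.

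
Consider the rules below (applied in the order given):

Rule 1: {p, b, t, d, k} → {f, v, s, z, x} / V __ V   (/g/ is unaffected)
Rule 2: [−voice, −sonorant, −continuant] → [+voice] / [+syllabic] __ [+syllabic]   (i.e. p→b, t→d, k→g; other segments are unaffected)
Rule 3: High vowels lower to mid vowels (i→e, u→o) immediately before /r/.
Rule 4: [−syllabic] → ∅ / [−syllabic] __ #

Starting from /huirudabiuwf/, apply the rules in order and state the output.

hueruzaviuw

Rule 1 (intervocalic spirantization): /d/ is a stop between vowels /u/ and /a/, so it spirantizes to the fricative [z]. /b/ is a stop between vowels /a/ and /i/, so it spirantizes to the fricative [v]. /huirudabiuwf/ → huiruzaviuwf.
Rule 2 (intervocalic voicing): no segment meets the environment; /huiruzaviuwf/ is unchanged.
Rule 3 (pre-rhotic lowering): /i/ is a high vowel immediately before /r/, so it lowers to [e]. /huiruzaviuwf/ → hueruzaviuwf.
Rule 4 (final cluster simplification): /f/ is the second consonant of a word-final cluster /wf/, so it deletes. /hueruzaviuwf/ → hueruzaviuw.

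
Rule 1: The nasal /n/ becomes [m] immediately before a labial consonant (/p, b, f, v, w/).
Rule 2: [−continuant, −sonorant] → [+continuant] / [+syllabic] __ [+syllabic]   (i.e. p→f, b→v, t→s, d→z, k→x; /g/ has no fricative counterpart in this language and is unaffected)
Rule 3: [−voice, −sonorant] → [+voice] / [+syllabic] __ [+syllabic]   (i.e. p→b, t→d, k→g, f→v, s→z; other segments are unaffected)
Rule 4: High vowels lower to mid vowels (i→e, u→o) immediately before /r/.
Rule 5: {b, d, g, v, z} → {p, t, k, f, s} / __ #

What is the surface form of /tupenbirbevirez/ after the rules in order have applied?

Rule 1 (nasal place assimilation): /n/ precedes the labial consonant /b/, so it assimilates in place to [m]. /tupenbirbevirez/ → tupembirbevirez.
Rule 2 (intervocalic spirantization): /p/ is a stop between vowels /u/ and /e/, so it spirantizes to the fricative [f]. /tupembirbevirez/ → tufembirbevirez.
Rule 3 (intervocalic voicing): /f/ is a voiceless obstruent between vowels /u/ and /e/, so it voices to [v]. /tufembirbevirez/ → tuvembirbevirez.
Rule 4 (pre-rhotic lowering): /i/ is a high vowel immediately before /r/, so it lowers to [e]. /i/ is a high vowel immediately before /r/, so it lowers to [e]. /tuvembirbevirez/ → tuvemberbeverez.
Rule 5 (final devoicing): /z/ is a voiced obstruent in word-final position, so it devoices to [s]. /tuvemberbeverez/ → tuvemberbeveres.

tuvemberbeveres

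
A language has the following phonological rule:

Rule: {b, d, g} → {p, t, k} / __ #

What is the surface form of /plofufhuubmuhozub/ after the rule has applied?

Scanning /plofufhuubmuhozub/: /b/ at position 10 is not in the conditioning environment; /b/ is a voiced stop in word-final position, so it devoices to [p].
Result: [plofufhuubmuhozup].

plofufhuubmuhozup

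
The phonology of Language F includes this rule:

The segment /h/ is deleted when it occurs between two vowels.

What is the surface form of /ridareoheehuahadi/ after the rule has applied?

/h/ occurs between vowels /o/ and /e/, so it deletes.
/h/ occurs between vowels /e/ and /u/, so it deletes.
/h/ occurs between vowels /a/ and /a/, so it deletes.
Surface form: [ridareoeeuaadi].

ridareoeeuaadi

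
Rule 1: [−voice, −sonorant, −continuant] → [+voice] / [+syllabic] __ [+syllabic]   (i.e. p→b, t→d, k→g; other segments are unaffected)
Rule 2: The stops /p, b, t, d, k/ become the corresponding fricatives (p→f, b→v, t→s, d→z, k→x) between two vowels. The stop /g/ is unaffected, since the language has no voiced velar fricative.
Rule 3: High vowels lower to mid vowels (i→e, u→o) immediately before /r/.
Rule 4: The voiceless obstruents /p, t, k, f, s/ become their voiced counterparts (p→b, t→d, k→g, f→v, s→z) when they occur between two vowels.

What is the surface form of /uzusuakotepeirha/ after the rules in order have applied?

uzuzuagozeveerha

Rule 1 (intervocalic voicing): /k/ is a voiceless stop between vowels /a/ and /o/, so it voices to [g]. /t/ is a voiceless stop between vowels /o/ and /e/, so it voices to [d]. /p/ is a voiceless stop between vowels /e/ and /e/, so it voices to [b]. /uzusuakotepeirha/ → uzusuagodebeirha.
Rule 2 (intervocalic spirantization): /d/ is a stop between vowels /o/ and /e/, so it spirantizes to the fricative [z]. /b/ is a stop between vowels /e/ and /e/, so it spirantizes to the fricative [v]. /uzusuagodebeirha/ → uzusuagozeveirha.
Rule 3 (pre-rhotic lowering): /i/ is a high vowel immediately before /r/, so it lowers to [e]. /uzusuagozeveirha/ → uzusuagozeveerha.
Rule 4 (intervocalic voicing): /s/ is a voiceless obstruent between vowels /u/ and /u/, so it voices to [z]. /uzusuagozeveerha/ → uzuzuagozeveerha.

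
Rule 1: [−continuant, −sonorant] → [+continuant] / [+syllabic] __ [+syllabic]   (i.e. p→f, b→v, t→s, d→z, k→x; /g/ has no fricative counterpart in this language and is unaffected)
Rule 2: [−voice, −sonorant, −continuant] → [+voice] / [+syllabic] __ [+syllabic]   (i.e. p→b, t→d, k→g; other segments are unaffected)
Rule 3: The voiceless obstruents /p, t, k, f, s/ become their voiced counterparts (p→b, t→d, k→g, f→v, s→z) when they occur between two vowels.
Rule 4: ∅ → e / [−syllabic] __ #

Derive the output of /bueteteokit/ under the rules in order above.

Rule 1 (intervocalic spirantization): /t/ is a stop between vowels /e/ and /e/, so it spirantizes to the fricative [s]. /t/ is a stop between vowels /e/ and /e/, so it spirantizes to the fricative [s]. /k/ is a stop between vowels /o/ and /i/, so it spirantizes to the fricative [x]. /bueteteokit/ → bueseseoxit.
Rule 2 (intervocalic voicing): no segment meets the environment; /bueseseoxit/ is unchanged.
Rule 3 (intervocalic voicing): /s/ is a voiceless obstruent between vowels /e/ and /e/, so it voices to [z]. /s/ is a voiceless obstruent between vowels /e/ and /e/, so it voices to [z]. /bueseseoxit/ → buezezeoxit.
Rule 4 (final e-epenthesis): the form ends in the consonant /t/, so [e] is inserted word-finally. /buezezeoxit/ → buezezeoxite.

buezezeoxite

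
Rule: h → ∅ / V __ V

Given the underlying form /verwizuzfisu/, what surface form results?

verwizuzfisu

No segment of /verwizuzfisu/ meets the structural description of the rule, so the form surfaces unchanged.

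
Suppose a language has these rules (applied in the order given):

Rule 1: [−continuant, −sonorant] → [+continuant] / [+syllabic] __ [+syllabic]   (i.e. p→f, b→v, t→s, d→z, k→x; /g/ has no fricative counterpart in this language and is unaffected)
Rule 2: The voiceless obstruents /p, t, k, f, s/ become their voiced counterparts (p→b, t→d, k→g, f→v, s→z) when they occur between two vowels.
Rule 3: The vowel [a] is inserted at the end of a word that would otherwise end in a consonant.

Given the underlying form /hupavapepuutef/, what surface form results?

Rule 1 (intervocalic spirantization): /p/ is a stop between vowels /u/ and /a/, so it spirantizes to the fricative [f]. /p/ is a stop between vowels /a/ and /e/, so it spirantizes to the fricative [f]. /p/ is a stop between vowels /e/ and /u/, so it spirantizes to the fricative [f]. /t/ is a stop between vowels /u/ and /e/, so it spirantizes to the fricative [s]. /hupavapepuutef/ → hufavafefuusef.
Rule 2 (intervocalic voicing): /f/ is a voiceless obstruent between vowels /u/ and /a/, so it voices to [v]. /f/ is a voiceless obstruent between vowels /a/ and /e/, so it voices to [v]. /f/ is a voiceless obstruent between vowels /e/ and /u/, so it voices to [v]. /s/ is a voiceless obstruent between vowels /u/ and /e/, so it voices to [z]. /hufavafefuusef/ → huvavavevuuzef.
Rule 3 (final a-epenthesis): the form ends in the consonant /f/, so [a] is inserted word-finally. /huvavavevuuzef/ → huvavavevuuzefa.

huvavavevuuzefa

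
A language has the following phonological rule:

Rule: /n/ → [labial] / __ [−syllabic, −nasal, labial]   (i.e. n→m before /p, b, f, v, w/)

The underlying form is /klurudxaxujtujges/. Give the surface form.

klurudxaxujtujges

No segment of /klurudxaxujtujges/ meets the structural description of the rule, so the form surfaces unchanged.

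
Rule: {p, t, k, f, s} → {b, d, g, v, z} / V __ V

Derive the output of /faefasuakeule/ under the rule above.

/f/ is a voiceless obstruent between vowels /e/ and /a/, so it voices to [v].
/s/ is a voiceless obstruent between vowels /a/ and /u/, so it voices to [z].
/k/ is a voiceless obstruent between vowels /a/ and /e/, so it voices to [g].
The other instance of /f/ does not occur in the required environment and remains unchanged.
Surface form: [faevazuageule].

faevazuageule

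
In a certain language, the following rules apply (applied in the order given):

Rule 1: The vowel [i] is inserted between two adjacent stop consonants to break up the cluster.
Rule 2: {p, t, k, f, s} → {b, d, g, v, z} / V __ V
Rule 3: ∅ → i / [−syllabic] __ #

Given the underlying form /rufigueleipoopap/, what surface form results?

Rule 1 (stop-cluster i-epenthesis): no segment meets the environment; /rufigueleipoopap/ is unchanged.
Rule 2 (intervocalic voicing): /f/ is a voiceless obstruent between vowels /u/ and /i/, so it voices to [v]. /p/ is a voiceless obstruent between vowels /i/ and /o/, so it voices to [b]. /p/ is a voiceless obstruent between vowels /o/ and /a/, so it voices to [b]. /rufigueleipoopap/ → ruvigueleiboobap.
Rule 3 (final i-epenthesis): the form ends in the consonant /p/, so [i] is inserted word-finally. /ruvigueleiboobap/ → ruvigueleiboobapi.

ruvigueleiboobapi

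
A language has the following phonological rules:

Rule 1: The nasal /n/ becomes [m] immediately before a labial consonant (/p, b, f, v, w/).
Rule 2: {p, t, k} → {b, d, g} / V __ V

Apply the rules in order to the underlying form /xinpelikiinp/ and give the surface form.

Rule 1 (nasal place assimilation): /n/ precedes the labial consonant /p/, so it assimilates in place to [m]. /n/ precedes the labial consonant /p/, so it assimilates in place to [m]. /xinpelikiinp/ → ximpelikiimp.
Rule 2 (intervocalic voicing): /k/ is a voiceless stop between vowels /i/ and /i/, so it voices to [g]. /ximpelikiimp/ → ximpeligiimp.

ximpeligiimp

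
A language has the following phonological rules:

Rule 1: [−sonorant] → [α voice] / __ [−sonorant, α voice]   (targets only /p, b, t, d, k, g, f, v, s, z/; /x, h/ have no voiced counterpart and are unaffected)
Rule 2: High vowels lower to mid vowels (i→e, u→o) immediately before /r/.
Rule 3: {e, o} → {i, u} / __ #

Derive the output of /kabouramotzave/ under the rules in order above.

kabooramodzavi

Rule 1 (regressive voicing assimilation): /t/ precedes the voiced obstruent /z/, so it voices to [d] by assimilation. /kabouramotzave/ → kabouramodzave.
Rule 2 (pre-rhotic lowering): /u/ is a high vowel immediately before /r/, so it lowers to [o]. /kabouramodzave/ → kabooramodzave.
Rule 3 (final vowel raising): /e/ is a mid vowel in word-final position, so it raises to [i]. /kabooramodzave/ → kabooramodzavi.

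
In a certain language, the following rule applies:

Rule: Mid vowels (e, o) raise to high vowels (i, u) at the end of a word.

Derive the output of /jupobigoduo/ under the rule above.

jupobigoduu

/o/ is a mid vowel in word-final position, so it raises to [u].
Surface form: [jupobigoduu].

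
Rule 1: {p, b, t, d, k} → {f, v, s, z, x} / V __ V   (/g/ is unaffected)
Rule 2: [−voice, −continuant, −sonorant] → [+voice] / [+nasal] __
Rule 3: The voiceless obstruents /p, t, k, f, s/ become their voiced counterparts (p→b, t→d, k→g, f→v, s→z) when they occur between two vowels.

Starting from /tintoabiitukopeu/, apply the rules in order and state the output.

tindoaviizuxoveu

Rule 1 (intervocalic spirantization): /b/ is a stop between vowels /a/ and /i/, so it spirantizes to the fricative [v]. /t/ is a stop between vowels /i/ and /u/, so it spirantizes to the fricative [s]. /k/ is a stop between vowels /u/ and /o/, so it spirantizes to the fricative [x]. /p/ is a stop between vowels /o/ and /e/, so it spirantizes to the fricative [f]. /tintoabiitukopeu/ → tintoaviisuxofeu.
Rule 2 (post-nasal voicing): /t/ is a voiceless stop immediately after the nasal /n/, so it voices to [d]. /tintoaviisuxofeu/ → tindoaviisuxofeu.
Rule 3 (intervocalic voicing): /s/ is a voiceless obstruent between vowels /i/ and /u/, so it voices to [z]. /f/ is a voiceless obstruent between vowels /o/ and /e/, so it voices to [v]. /tindoaviisuxofeu/ → tindoaviizuxoveu.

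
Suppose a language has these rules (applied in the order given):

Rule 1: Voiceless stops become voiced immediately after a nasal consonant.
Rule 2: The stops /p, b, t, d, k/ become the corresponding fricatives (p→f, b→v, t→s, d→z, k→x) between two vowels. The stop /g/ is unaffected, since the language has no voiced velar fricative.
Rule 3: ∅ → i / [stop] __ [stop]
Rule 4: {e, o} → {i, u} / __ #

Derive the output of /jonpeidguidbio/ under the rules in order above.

Rule 1 (post-nasal voicing): /p/ is a voiceless stop immediately after the nasal /n/, so it voices to [b]. /jonpeidguidbio/ → jonbeidguidbio.
Rule 2 (intervocalic spirantization): no segment meets the environment; /jonbeidguidbio/ is unchanged.
Rule 3 (stop-cluster i-epenthesis): /d/ and /g/ form a stop–stop cluster, so [i] is inserted between them. /d/ and /b/ form a stop–stop cluster, so [i] is inserted between them. /jonbeidguidbio/ → jonbeidiguidibio.
Rule 4 (final vowel raising): /o/ is a mid vowel in word-final position, so it raises to [u]. /jonbeidiguidibio/ → jonbeidiguidibiu.

jonbeidiguidibiu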